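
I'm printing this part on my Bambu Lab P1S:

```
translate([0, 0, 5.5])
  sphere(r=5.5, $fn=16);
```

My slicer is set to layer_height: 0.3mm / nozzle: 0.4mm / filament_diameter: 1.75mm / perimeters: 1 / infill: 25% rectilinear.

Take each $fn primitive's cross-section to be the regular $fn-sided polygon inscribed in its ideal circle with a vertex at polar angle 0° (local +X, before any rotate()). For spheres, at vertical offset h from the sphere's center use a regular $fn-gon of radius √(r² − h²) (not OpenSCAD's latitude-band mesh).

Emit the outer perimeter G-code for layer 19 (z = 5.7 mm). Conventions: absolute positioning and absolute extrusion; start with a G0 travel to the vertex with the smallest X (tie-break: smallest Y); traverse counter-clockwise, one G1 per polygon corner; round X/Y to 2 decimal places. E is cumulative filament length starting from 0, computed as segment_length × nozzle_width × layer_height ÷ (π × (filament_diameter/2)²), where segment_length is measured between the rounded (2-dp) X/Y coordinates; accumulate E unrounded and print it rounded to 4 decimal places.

At z = 5.7 mm: the r=5.5 sphere slices to a regular 16-gon of circumradius 5.496 (√(r²−h²) with h=0.2 from center). The outline is a single polygon with 16 vertices. Extrusion per mm of travel: 0.4 × 0.3 / (π × 0.875²) = 0.049890. Accumulating E over each segment gives final E = 1.7127.

G0 X-5.50 Y0.00 Z5.70
G1 X-5.08 Y-2.10 E0.1068
G1 X-3.89 Y-3.89 E0.2141
G1 X-2.10 Y-5.08 E0.3213
G1 X0.00 Y-5.50 E0.4282
G1 X2.10 Y-5.08 E0.5350
G1 X3.89 Y-3.89 E0.6422
G1 X5.08 Y-2.10 E0.7495
G1 X5.50 Y0.00 E0.8563
G1 X5.08 Y2.10 E0.9632
G1 X3.89 Y3.89 E1.0704
G1 X2.10 Y5.08 E1.1776
G1 X0.00 Y5.50 E1.2845
G1 X-2.10 Y5.08 E1.3913
G1 X-3.89 Y3.89 E1.4986
G1 X-5.08 Y2.10 E1.6058
G1 X-5.50 Y0.00 E1.7127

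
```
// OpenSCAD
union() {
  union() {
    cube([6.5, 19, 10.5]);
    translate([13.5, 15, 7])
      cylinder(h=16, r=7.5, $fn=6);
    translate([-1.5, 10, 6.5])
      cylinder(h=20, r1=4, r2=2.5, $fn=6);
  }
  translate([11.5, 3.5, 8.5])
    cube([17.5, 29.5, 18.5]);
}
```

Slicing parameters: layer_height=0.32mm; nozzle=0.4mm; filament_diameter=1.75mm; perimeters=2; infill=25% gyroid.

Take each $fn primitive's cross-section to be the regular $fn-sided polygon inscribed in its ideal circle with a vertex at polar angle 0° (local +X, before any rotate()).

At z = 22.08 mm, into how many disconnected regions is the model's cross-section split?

At z = 22.08 mm: the cube is not intersected at this z (z outside [0, 10.5]); the r=7.5 cylinder at (13.5, 15) gives a regular 6-gon of circumradius 7.5 (constant along its height); the cone at (-1.5, 10): at t=0.779 of its height the radius interpolates to r₁+(r₂−r₁)t = 2.832, giving a regular 6-gon of that circumradius; Combining (union): the 2 present regions are separate (no shared area or edge), so areas and boundary lengths simply add and each stays a separate island — 2 connected regions; the cube at (11.5, 3.5) is present — its section is the full 17.5×29.5 rectangle; Merging all regions: the regions partially overlap (shared area 99.05 mm²), so overlapping operands fuse into one piece — 2 connected regions. The result has 2 disconnected regions.

2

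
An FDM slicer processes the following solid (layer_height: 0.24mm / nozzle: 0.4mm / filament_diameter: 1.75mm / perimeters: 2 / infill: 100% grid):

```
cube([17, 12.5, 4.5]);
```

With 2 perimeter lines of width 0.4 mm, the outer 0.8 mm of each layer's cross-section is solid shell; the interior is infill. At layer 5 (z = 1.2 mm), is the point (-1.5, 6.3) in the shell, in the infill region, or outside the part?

At z = 1.2 mm: the cube (footprint 17×12.5) is included at this height. Overall, the cross-section is a single solid region. The nearest boundary edge runs (0.00, 12.50)→(0.00, 0.00); distance from the point to it = 1.50 mm. The point is not inside any of the regions above, so it lies outside the cross-section (1.50 mm from the nearest boundary).

outside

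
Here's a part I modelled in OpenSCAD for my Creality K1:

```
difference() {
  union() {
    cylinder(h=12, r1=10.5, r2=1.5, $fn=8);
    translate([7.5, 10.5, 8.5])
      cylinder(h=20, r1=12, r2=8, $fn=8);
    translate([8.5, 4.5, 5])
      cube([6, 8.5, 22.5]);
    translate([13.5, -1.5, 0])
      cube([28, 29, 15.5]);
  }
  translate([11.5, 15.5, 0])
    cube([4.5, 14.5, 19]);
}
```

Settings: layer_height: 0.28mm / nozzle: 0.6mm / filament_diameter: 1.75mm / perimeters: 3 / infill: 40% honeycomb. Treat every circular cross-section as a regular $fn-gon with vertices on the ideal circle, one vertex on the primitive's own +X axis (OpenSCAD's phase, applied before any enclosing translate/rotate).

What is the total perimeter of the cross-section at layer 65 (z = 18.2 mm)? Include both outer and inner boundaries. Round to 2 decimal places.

At z = 18.2 mm: the cone is not intersected at this z (z outside [0, 12]); the cone at (7.5, 10.5) contributes a regular 8-gon of circumradius 10.060 (interpolated between r1=12 and r2=8 at t=0.485) (perimeter = 2·8·10.060·sin(180°/8) = 61.60 mm); the cube at (8.5, 4.5) (footprint 6×8.5) is included at this height (perimeter 29.00 mm); the cube at (13.5, -1.5) is not intersected at this z (z outside [0, 15.5]); Combining (union): the 6×8.5 cube at (8.5, 4.5) lies entirely inside the cone at (7.5, 10.5), so the union is just the cone at (7.5, 10.5) — boundary = 61.60 mm; the 4.5×14.5 cube at (11.5, 15.5) contributes its full rectangle (perimeter 38.00 mm); Subtracting the remaining from the first: starting from the result so far, the 4.5×14.5 cube at (11.5, 15.5) partially overlaps it — only the 9.51 mm² overlap (of its 65.25 mm²) is removed, clipping the outline — boundary = 63.33 mm. Overall, the cross-section is a single solid region. Total boundary length (outer) = 63.33 mm.

63.33 mm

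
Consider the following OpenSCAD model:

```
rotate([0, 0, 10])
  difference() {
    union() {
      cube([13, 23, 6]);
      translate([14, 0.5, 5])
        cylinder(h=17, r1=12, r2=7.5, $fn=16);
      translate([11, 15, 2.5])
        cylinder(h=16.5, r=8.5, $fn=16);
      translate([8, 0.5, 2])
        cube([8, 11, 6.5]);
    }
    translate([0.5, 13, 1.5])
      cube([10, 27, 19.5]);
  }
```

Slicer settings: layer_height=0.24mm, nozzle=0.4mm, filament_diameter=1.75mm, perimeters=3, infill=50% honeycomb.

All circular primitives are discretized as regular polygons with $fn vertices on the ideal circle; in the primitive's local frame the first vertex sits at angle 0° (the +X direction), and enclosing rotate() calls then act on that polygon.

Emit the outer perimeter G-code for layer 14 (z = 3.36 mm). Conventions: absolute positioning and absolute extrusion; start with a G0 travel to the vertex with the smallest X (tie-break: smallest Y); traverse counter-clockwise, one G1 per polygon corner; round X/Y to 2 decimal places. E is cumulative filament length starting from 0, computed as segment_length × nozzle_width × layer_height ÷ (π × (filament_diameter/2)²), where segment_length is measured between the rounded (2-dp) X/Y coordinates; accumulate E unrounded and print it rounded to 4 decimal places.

At z = 3.36 mm: the cube (footprint 13×23) is included at this height; the cone at (14, 0.5) is not intersected at this z (z outside [5, 22]); the r=8.5 cylinder at (11, 15) gives a regular 16-gon of circumradius 8.5 (constant along its height); the cube at (8, 0.5) (footprint 8×11) is included at this height; Taking the union: the regions partially overlap (shared area 209.76 mm²), so overlapping operands fuse into one piece — 1 connected region; the 10×27 cube at (0.5, 13) contributes its full rectangle; Taking the first minus the rest: starting from the result so far, the 10×27 cube at (0.5, 13) partially overlaps it — only the 100.40 mm² overlap (of its 270.00 mm²) is removed, clipping the outline — 1 connected region; (whole slice rotated 10° about Z — lengths, areas and connectivity unchanged). The outline is a single polygon with 17 vertices. Extrusion per mm of travel: 0.4 × 0.24 / (π × 0.875²) = 0.039912. Accumulating E over each segment gives final E = 3.9844.

G0 X-3.99 Y22.65 Z3.36
G1 X0.00 Y0.00 E0.9179
G1 X12.80 Y2.26 E1.4367
G1 X12.72 Y2.75 E1.4565
G1 X15.67 Y3.27 E1.5761
G1 X14.31 Y10.97 E1.8882
G1 X15.19 Y11.81 E1.9367
G1 X16.53 Y14.84 E2.0689
G1 X16.60 Y18.16 E2.2015
G1 X15.40 Y21.25 E2.3338
G1 X13.10 Y23.65 E2.4665
G1 X10.07 Y24.98 E2.5985
G1 X6.75 Y25.05 E2.7311
G1 X6.28 Y24.87 E2.7512
G1 X8.08 Y14.63 E3.1661
G1 X-1.77 Y12.89 E3.5653
G1 X-3.50 Y22.74 E3.9645
G1 X-3.99 Y22.65 E3.9844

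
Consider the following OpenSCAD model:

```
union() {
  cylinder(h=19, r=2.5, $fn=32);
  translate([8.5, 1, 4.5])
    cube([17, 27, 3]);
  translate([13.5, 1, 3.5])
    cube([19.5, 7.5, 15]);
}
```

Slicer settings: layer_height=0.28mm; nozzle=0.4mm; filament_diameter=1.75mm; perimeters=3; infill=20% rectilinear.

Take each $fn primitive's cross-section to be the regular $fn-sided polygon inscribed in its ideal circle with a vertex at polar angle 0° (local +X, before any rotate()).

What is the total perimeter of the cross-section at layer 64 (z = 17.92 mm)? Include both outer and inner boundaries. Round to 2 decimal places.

At z = 17.92 mm: the r=2.5 cylinder gives a regular 32-gon of circumradius 2.5 (constant along its height) (perimeter = 2·32·2.500·sin(180°/32) = 15.68 mm); the cube at (8.5, 1) is not intersected at this z (z outside [4.5, 7.5]); the cube at (13.5, 1) is present — its section is the full 19.5×7.5 rectangle (perimeter 54.00 mm); Merging all regions: the 2 present regions are separate (no shared area or edge), so areas and boundary lengths simply add and each stays a separate island — boundary = 69.68 mm. Overall, the cross-section has 2 separate islands. Total boundary length (outer) = 69.68 mm.

69.68 mm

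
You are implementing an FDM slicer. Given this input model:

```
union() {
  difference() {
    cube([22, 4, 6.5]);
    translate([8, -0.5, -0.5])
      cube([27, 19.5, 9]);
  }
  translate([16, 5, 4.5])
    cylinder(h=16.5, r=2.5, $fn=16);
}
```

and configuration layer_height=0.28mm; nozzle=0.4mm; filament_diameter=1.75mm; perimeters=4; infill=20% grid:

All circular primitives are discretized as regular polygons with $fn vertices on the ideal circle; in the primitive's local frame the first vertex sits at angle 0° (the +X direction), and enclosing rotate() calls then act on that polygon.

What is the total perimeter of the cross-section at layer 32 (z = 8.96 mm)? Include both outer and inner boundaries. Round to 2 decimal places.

15.61 mm

At z = 8.96 mm: the cube does not reach this height (z outside [0, 6.5]); the cube at (8, -0.5) does not reach this height (z outside [-0.5, 8.5]); After the difference (first − rest): the first operand is absent here, so nothing remains; the r=2.5 cylinder at (16, 5) gives a regular 16-gon of circumradius 2.5 (constant along its height) (perimeter = 2·16·2.500·sin(180°/16) = 15.61 mm); Combining (union): only the r=2.5 cylinder at (16, 5) is present, so the union is just that shape — boundary = 15.61 mm. Overall, the cross-section is a single solid region. Total boundary length (outer) = 15.61 mm.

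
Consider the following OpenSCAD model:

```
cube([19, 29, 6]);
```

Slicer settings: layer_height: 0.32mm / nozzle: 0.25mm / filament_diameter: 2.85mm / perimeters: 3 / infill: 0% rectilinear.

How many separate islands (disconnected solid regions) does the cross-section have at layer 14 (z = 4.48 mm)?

At z = 4.48 mm: the cube is present — its section is the full 19×29 rectangle. Overall, the cross-section is a single solid region. Island count = 1.

1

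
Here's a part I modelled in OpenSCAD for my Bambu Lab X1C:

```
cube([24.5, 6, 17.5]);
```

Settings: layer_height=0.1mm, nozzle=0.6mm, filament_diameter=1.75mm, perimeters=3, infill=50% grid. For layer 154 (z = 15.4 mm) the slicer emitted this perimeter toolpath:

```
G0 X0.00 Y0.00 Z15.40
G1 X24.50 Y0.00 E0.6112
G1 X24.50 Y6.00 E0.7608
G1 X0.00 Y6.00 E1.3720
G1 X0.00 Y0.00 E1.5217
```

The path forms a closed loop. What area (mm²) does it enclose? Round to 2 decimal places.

Apply the shoelace formula to the sequence of (X, Y) vertices; enclosed area = 147.00 mm².

147.00 mm²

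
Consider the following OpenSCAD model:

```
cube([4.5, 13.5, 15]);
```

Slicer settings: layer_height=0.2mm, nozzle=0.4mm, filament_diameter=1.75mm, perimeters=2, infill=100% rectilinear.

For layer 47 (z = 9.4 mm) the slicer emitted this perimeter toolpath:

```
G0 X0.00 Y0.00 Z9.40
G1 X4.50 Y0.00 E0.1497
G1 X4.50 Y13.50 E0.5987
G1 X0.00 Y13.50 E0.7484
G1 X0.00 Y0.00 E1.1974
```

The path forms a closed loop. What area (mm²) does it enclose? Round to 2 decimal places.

Apply the shoelace formula to the sequence of (X, Y) vertices; enclosed area = 60.75 mm².

60.75 mm²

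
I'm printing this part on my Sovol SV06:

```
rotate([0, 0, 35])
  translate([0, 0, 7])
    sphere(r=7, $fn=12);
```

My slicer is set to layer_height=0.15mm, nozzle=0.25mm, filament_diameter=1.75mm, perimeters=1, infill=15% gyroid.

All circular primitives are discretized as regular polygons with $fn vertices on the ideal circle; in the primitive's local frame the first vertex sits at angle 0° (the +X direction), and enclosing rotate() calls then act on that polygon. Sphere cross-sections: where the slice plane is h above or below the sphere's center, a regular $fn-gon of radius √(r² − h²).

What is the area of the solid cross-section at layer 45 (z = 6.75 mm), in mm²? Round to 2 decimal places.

At z = 6.75 mm: the r=7 sphere contributes a regular 12-gon of circumradius √(7²−0.25²) = 6.996 (area = (12/2)·6.996²·sin(360°/12) = 146.81 mm²); (rotated 35° about Z; rotation is an isometry so areas/perimeters/island counts are preserved). Overall, the cross-section is a single solid region. Net area = 146.81 mm².

146.81 mm²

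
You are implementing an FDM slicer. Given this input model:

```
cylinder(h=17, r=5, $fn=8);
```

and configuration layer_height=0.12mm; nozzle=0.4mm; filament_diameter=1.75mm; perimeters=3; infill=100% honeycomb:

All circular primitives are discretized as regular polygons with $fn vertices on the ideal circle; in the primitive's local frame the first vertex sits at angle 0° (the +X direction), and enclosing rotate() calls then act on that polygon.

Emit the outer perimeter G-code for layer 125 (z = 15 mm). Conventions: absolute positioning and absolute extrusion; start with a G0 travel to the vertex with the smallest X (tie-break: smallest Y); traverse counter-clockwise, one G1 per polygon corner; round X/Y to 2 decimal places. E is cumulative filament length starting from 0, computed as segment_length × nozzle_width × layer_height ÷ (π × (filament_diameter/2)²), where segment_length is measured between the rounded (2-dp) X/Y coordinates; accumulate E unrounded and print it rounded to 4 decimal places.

G0 X-5.00 Y0.00 Z15.00
G1 X-3.54 Y-3.54 E0.0764
G1 X0.00 Y-5.00 E0.1528
G1 X3.54 Y-3.54 E0.2293
G1 X5.00 Y0.00 E0.3057
G1 X3.54 Y3.54 E0.3821
G1 X0.00 Y5.00 E0.4585
G1 X-3.54 Y3.54 E0.5349
G1 X-5.00 Y0.00 E0.6113

At z = 15 mm: the r=5 cylinder contributes a regular 8-gon of circumradius 5. The outline is a single polygon with 8 vertices. Extrusion per mm of travel: 0.4 × 0.12 / (π × 0.875²) = 0.019956. Accumulating E over each segment gives final E = 0.6113.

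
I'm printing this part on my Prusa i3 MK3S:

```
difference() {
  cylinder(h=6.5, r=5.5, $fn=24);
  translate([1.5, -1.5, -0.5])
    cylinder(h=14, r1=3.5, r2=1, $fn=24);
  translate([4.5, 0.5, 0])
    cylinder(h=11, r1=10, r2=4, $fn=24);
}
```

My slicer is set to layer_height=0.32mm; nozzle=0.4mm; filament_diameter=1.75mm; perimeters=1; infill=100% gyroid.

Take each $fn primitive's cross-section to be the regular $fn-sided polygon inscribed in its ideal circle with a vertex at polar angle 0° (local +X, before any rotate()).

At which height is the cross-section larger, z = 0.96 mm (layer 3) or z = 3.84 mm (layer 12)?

Layer 3 (z = 0.96): the r=5.5 cylinder gives a regular 24-gon of circumradius 5.5 (constant along its height) (area = (24/2)·5.500²·sin(360°/24) = 93.95 mm²); the cone at (1.5, -1.5): at t=0.104 of its height the radius interpolates to r₁+(r₂−r₁)t = 3.239, giving a regular 24-gon of that circumradius (area = (24/2)·3.239²·sin(360°/24) = 32.59 mm²); the cone at (4.5, 0.5) (r1=10→r2=4) has section circumradius 9.476 here — a regular 24-gon (area = (24/2)·9.476²·sin(360°/24) = 278.91 mm²); After the difference (first − rest): starting from the r=5.5 cylinder (93.95 mm²), the cone at (1.5, -1.5) lies wholly inside it (removes its full 32.59 mm² and its 20.29 mm outline becomes a hole wall); the cone at (4.5, 0.5) partially overlaps it — only the 58.58 mm² overlap (of its 278.91 mm²) is removed, clipping the outline — area = 2.78 mm². So its area = 2.78 mm². Layer 12 (z = 3.84): the r=5.5 cylinder contributes a regular 24-gon of circumradius 5.5 (area = (24/2)·5.500²·sin(360°/24) = 93.95 mm²); the cone at (1.5, -1.5): at t=0.310 of its height the radius interpolates to r₁+(r₂−r₁)t = 2.725, giving a regular 24-gon of that circumradius (area = (24/2)·2.725²·sin(360°/24) = 23.06 mm²); the cone at (4.5, 0.5) (r1=10→r2=4) has section circumradius 7.905 here — a regular 24-gon (area = (24/2)·7.905²·sin(360°/24) = 194.10 mm²); Subtracting the remaining from the first: starting from the r=5.5 cylinder (93.95 mm²), the cone at (1.5, -1.5) lies wholly inside it (removes its full 23.06 mm² and its 17.07 mm outline becomes a hole wall); the cone at (4.5, 0.5) partially overlaps it — only the 52.72 mm² overlap (of its 194.10 mm²) is removed, clipping the outline — area = 18.17 mm². So its area = 18.17 mm². Layer 12 is larger (18.17 vs 2.78 mm²).

layer 12 (z = 3.84 mm)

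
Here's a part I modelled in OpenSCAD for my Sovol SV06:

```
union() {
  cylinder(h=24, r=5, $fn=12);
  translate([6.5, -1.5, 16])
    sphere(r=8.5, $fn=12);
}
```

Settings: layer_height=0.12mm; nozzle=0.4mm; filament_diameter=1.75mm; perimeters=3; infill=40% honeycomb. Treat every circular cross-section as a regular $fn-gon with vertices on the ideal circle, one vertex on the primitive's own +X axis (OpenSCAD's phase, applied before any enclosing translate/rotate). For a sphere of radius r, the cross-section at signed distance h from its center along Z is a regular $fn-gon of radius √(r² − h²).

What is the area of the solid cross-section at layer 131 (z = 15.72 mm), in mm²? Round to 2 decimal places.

At z = 15.72 mm: the cylinder: section is a regular 12-gon, circumradius r=5 (area = (12/2)·5.000²·sin(360°/12) = 75.00 mm²); the r=8.5 sphere at (6.5, -1.5) contributes a regular 12-gon of circumradius √(8.5²−0.28²) = 8.495 (area = (12/2)·8.495²·sin(360°/12) = 216.51 mm²); Merging all regions: the regions partially overlap — summed areas 291.51 mm² minus the doubly-counted overlap 48.34 mm² gives 243.18 mm² — area = 243.18 mm². Overall, the cross-section is a single solid region. Net area = 243.18 mm².

243.18 mm²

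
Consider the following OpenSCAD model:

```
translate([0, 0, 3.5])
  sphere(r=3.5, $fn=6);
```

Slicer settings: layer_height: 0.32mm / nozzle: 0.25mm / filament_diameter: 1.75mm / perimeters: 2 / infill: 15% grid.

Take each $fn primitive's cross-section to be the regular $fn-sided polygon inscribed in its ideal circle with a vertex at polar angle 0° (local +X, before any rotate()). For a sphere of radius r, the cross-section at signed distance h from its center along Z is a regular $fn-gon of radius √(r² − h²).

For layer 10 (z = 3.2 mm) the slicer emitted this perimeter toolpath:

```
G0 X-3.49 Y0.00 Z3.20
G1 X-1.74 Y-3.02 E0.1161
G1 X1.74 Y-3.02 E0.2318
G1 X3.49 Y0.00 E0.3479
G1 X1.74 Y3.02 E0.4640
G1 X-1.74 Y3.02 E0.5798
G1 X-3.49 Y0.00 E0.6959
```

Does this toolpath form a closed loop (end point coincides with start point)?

yes

Start point (G0): (-3.49, 0.00). End point (last G1): the path returns to the start — closed.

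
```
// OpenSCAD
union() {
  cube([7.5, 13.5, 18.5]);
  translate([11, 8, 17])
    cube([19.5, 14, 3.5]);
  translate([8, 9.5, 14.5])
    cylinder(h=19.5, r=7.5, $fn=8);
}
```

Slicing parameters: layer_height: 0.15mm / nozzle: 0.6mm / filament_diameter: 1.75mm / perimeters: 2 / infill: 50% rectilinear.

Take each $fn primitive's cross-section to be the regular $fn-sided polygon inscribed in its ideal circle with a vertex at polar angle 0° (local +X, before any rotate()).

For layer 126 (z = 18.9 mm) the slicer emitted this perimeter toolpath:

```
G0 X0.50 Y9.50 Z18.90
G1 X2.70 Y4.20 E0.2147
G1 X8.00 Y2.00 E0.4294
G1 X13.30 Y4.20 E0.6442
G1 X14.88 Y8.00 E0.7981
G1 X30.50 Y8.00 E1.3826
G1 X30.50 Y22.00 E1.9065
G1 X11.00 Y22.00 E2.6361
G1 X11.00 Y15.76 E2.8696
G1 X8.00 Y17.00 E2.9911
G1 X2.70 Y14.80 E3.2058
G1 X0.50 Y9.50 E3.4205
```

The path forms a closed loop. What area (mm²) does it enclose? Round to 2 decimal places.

Apply the shoelace formula to the sequence of (X, Y) vertices; enclosed area = 406.61 mm².

406.61 mm²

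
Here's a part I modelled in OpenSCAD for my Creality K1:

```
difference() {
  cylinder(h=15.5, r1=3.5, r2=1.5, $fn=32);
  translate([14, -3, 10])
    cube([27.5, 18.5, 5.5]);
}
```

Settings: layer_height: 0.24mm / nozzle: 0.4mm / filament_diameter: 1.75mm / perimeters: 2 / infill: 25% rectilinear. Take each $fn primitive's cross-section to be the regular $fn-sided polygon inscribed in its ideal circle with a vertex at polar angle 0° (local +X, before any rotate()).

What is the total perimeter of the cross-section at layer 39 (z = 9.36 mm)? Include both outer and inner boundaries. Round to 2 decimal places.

14.38 mm

At z = 9.36 mm: the cone (r1=3.5→r2=1.5) has section circumradius 2.292 here — a regular 32-gon (perimeter = 2·32·2.292·sin(180°/32) = 14.38 mm); the cube at (14, -3) is absent (z outside [10, 15.5]); Taking the first minus the rest: none of the subtracted shapes is present at this height, so the cone is unchanged — boundary = 14.38 mm. Overall, the cross-section is a single solid region. Total boundary length (outer) = 14.38 mm.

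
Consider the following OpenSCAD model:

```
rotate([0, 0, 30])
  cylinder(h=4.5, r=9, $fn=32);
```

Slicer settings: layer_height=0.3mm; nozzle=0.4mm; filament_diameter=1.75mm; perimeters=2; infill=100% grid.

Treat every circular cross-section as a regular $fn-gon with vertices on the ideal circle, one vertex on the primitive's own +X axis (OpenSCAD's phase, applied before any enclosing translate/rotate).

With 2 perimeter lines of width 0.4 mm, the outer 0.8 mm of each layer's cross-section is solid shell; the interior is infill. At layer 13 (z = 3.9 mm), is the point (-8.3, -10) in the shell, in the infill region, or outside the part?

At z = 3.9 mm: the r=9 cylinder gives a regular 32-gon of circumradius 9 (constant along its height); (rotated 30° about Z; rotation is an isometry so areas/perimeters/island counts are preserved). Overall, the cross-section is a single solid region. Undo the 30° rotation: the query point maps to (-12.188, -4.510) in the un-rotated model frame. The nearest boundary edge runs (-8.83, -1.76)→(-8.31, -3.44); distance from the point to it = 4.02 mm. The point is not inside any of the regions above, so it lies outside the cross-section (4.02 mm from the nearest boundary).

outside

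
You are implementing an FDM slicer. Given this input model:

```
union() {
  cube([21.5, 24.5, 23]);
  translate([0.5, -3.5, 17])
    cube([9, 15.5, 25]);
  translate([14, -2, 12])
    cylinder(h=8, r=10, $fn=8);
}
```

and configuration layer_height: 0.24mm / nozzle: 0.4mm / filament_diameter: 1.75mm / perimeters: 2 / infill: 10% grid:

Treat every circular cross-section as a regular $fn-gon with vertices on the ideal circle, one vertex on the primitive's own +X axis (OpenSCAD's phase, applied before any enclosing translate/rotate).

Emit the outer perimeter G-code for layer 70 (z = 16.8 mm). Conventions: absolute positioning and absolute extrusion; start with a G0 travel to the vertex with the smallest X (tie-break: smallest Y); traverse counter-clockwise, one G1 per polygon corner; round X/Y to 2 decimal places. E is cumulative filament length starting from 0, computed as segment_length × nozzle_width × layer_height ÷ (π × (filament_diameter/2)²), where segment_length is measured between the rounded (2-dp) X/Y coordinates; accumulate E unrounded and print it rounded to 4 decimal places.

G0 X0.00 Y0.00 Z16.80
G1 X4.83 Y0.00 E0.1928
G1 X4.00 Y-2.00 E0.2792
G1 X6.93 Y-9.07 E0.5847
G1 X14.00 Y-12.00 E0.8901
G1 X21.07 Y-9.07 E1.1956
G1 X24.00 Y-2.00 E1.5010
G1 X21.50 Y4.04 E1.7619
G1 X21.50 Y24.50 E2.5785
G1 X0.00 Y24.50 E3.4366
G1 X0.00 Y0.00 E4.4145

At z = 16.8 mm: the 21.5×24.5 cube contributes its full rectangle; the cube at (0.5, -3.5) is absent (z outside [17, 42]); the r=10 cylinder at (14, -2) gives a regular 8-gon of circumradius 10 (constant along its height); Combining (union): the regions partially overlap (shared area 99.71 mm²), so overlapping operands fuse into one piece — 1 connected region. The outline is a single polygon with 10 vertices. Extrusion per mm of travel: 0.4 × 0.24 / (π × 0.875²) = 0.039912. Accumulating E over each segment gives final E = 4.4145.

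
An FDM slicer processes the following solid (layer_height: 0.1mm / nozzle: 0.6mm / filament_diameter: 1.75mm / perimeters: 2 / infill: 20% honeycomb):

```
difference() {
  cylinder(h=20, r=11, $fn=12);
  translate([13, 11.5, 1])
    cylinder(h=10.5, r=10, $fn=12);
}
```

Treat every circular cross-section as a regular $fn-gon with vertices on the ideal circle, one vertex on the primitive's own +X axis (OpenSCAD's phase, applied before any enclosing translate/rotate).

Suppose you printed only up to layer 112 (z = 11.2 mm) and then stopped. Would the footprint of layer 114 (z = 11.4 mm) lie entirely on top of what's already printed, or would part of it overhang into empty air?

Compare the two slices. At z = 11.2: the r=11 cylinder contributes a regular 12-gon of circumradius 11 (area = (12/2)·11.000²·sin(360°/12) = 363.00 mm²); the cylinder at (13, 11.5): section is a regular 12-gon, circumradius r=10 (area = (12/2)·10.000²·sin(360°/12) = 300.00 mm²); After the difference (first − rest): starting from the r=11 cylinder (363.00 mm²), the r=10 cylinder at (13, 11.5) partially overlaps it — only the 23.34 mm² overlap (of its 300.00 mm²) is removed, clipping the outline — area = 339.66 mm². At z = 11.4: the cylinder: section is a regular 12-gon, circumradius r=11 (area = (12/2)·11.000²·sin(360°/12) = 363.00 mm²); the r=10 cylinder at (13, 11.5) contributes a regular 12-gon of circumradius 10 (area = (12/2)·10.000²·sin(360°/12) = 300.00 mm²); Subtracting the remaining from the first: starting from the r=11 cylinder (363.00 mm²), the r=10 cylinder at (13, 11.5) partially overlaps it — only the 23.34 mm² overlap (of its 300.00 mm²) is removed, clipping the outline — area = 339.66 mm². Checking containment: the cross-section at z = 11.4 is a subset of the cross-section at z = 11.2.

entirely on top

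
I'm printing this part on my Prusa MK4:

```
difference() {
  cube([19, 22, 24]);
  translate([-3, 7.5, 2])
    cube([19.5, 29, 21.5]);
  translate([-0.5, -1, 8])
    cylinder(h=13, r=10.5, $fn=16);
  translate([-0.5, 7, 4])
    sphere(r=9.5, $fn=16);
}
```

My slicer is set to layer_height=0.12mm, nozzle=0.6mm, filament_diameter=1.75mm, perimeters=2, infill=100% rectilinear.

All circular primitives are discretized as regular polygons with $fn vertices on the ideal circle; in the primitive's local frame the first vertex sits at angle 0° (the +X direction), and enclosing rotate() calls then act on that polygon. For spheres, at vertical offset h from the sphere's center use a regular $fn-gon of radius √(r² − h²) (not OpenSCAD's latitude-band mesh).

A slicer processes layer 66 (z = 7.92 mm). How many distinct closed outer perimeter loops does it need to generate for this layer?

1

At z = 7.92 mm: the 19×22 cube contributes its full rectangle; the 19.5×29 cube at (-3, 7.5) contributes its full rectangle; the cylinder at (-0.5, -1) does not reach this height (z outside [8, 21]); the r=9.5 sphere at (-0.5, 7) slices to a regular 16-gon of circumradius 8.654 (√(r²−h²) with h=3.92 from center); Subtracting the remaining from the first: starting from the 19×22 cube, the 19.5×29 cube at (-3, 7.5) partially overlaps it — only the 239.25 mm² overlap (of its 565.50 mm²) is removed, clipping the outline; the r=9.5 sphere at (-0.5, 7) partially overlaps it — only the 52.74 mm² overlap (of its 229.25 mm²) is removed, clipping the outline — 1 connected region. The result has 1 disconnected region.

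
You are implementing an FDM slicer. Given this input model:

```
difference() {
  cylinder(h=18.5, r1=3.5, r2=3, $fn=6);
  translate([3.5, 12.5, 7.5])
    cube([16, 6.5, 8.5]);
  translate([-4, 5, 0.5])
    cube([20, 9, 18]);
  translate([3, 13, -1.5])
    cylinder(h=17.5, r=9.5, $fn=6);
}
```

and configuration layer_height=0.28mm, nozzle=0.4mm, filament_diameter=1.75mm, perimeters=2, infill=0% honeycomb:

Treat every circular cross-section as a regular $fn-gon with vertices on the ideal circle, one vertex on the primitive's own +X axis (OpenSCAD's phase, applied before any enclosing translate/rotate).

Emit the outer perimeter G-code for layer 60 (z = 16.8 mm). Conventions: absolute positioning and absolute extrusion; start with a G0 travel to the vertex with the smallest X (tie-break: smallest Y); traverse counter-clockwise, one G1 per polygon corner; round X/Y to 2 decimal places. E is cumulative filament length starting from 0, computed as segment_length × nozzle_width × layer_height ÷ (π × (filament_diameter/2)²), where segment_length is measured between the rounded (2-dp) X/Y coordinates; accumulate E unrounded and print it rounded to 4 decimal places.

G0 X-3.05 Y0.00 Z16.80
G1 X-1.52 Y-2.64 E0.1421
G1 X1.52 Y-2.64 E0.2836
G1 X3.05 Y0.00 E0.4257
G1 X1.52 Y2.64 E0.5678
G1 X-1.52 Y2.64 E0.7094
G1 X-3.05 Y0.00 E0.8514

At z = 16.8 mm: the cone: at t=0.908 of its height the radius interpolates to r₁+(r₂−r₁)t = 3.046, giving a regular 6-gon of that circumradius; the cube at (3.5, 12.5) does not reach this height (z outside [7.5, 16]); the cube at (-4, 5) is present — its section is the full 20×9 rectangle; the cylinder at (3, 13) does not reach this height (z outside [-1.5, 16]); Subtracting the remaining from the first: starting from the cone, the 20×9 cube at (-4, 5) misses the remaining region (no effect) — 1 connected region. The outline is a single polygon with 6 vertices. Extrusion per mm of travel: 0.4 × 0.28 / (π × 0.875²) = 0.046564. Accumulating E over each segment gives final E = 0.8514.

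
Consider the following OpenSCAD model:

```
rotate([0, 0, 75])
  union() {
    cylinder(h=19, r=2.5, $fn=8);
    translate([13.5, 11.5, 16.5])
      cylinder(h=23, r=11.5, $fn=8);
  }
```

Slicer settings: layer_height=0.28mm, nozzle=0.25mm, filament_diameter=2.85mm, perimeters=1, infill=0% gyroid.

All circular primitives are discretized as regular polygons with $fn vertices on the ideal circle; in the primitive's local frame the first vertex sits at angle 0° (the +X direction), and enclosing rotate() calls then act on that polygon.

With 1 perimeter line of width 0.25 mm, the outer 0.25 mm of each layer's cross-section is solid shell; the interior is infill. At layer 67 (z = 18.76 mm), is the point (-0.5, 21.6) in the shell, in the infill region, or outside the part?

infill

At z = 18.76 mm: the r=2.5 cylinder gives a regular 8-gon of circumradius 2.5 (constant along its height); the cylinder at (13.5, 11.5): section is a regular 8-gon, circumradius r=11.5; Combining (union): the 2 present regions are separate (no shared area or edge), so areas and boundary lengths simply add and each stays a separate island — 2 connected regions; (rotated 75° about Z; rotation is an isometry so areas/perimeters/island counts are preserved). Overall, the cross-section has 2 separate islands. Undo the 75° rotation: the query point maps to (20.735, 6.073) in the un-rotated model frame. The nearest boundary edge runs (25.00, 11.50)→(21.63, 3.37); distance from the point to it = 1.86 mm. (Shell/infill is judged within the island containing the point — the largest one.) The point is inside the cross-section and 1.86 mm from the nearest boundary — more than the 0.25 mm shell width (1 × 0.25), so it's in the infill interior.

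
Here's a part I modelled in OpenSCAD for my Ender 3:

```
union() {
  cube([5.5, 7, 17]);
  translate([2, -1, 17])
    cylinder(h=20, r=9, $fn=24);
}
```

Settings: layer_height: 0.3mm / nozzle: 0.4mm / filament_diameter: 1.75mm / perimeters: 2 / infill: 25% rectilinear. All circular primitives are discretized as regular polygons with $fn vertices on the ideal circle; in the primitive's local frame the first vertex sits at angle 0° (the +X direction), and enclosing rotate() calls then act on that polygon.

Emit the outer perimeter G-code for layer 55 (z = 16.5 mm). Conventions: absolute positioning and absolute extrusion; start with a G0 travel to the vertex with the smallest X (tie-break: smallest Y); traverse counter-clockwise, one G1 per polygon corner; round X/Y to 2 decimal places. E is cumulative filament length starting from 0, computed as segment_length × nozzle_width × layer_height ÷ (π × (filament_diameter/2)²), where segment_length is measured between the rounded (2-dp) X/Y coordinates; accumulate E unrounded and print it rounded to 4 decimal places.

At z = 16.5 mm: the cube (footprint 5.5×7) is included at this height; the cylinder at (2, -1) is absent (z outside [17, 37]); Taking the union: only the 5.5×7 cube is present, so the union is just that shape — 1 connected region. The outline is a single polygon with 4 vertices. Extrusion per mm of travel: 0.4 × 0.3 / (π × 0.875²) = 0.049890. Accumulating E over each segment gives final E = 1.2473.

G0 X0.00 Y0.00 Z16.50
G1 X5.50 Y0.00 E0.2744
G1 X5.50 Y7.00 E0.6236
G1 X0.00 Y7.00 E0.8980
G1 X0.00 Y0.00 E1.2473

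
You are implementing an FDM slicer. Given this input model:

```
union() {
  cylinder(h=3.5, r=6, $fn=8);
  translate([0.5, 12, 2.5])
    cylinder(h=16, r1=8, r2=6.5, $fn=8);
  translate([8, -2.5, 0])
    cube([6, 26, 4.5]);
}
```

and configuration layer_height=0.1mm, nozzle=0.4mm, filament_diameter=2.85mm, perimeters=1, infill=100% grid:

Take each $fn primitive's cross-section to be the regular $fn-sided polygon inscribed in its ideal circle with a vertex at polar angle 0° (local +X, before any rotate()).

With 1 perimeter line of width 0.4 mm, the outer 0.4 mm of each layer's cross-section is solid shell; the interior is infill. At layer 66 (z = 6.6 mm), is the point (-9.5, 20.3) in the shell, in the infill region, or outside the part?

At z = 6.6 mm: the cylinder is not intersected at this z (z outside [0, 3.5]); the cone at (0.5, 12): at t=0.256 of its height the radius interpolates to r₁+(r₂−r₁)t = 7.616, giving a regular 8-gon of that circumradius; the cube at (8, -2.5) is not intersected at this z (z outside [0, 4.5]); Combining (union): only the cone at (0.5, 12) is present, so the union is just that shape — 1 connected region. Overall, the cross-section is a single solid region. The nearest boundary edge runs (0.50, 19.62)→(-4.89, 17.39); distance from the point to it = 5.46 mm. The point is not inside any of the regions above, so it lies outside the cross-section (5.46 mm from the nearest boundary).

outside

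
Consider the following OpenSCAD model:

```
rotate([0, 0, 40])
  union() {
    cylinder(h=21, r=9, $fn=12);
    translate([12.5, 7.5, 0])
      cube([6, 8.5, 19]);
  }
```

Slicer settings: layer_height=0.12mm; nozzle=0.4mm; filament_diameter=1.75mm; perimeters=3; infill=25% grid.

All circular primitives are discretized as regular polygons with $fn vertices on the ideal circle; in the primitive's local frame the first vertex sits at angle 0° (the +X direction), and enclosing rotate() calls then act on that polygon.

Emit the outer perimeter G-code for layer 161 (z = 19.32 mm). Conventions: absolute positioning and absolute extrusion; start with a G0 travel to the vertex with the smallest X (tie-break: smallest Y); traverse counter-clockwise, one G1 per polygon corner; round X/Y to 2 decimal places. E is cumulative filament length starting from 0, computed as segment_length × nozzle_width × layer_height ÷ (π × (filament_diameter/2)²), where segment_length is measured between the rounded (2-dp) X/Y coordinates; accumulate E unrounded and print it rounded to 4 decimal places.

G0 X-8.86 Y-1.56 Z19.32
G1 X-6.89 Y-5.79 E0.0931
G1 X-3.08 Y-8.46 E0.1860
G1 X1.56 Y-8.86 E0.2789
G1 X5.79 Y-6.89 E0.3720
G1 X8.46 Y-3.08 E0.4649
G1 X8.86 Y1.56 E0.5578
G1 X6.89 Y5.79 E0.6509
G1 X3.08 Y8.46 E0.7438
G1 X-1.56 Y8.86 E0.8367
G1 X-5.79 Y6.89 E0.9298
G1 X-8.46 Y3.08 E1.0227
G1 X-8.86 Y-1.56 E1.1156

At z = 19.32 mm: the cylinder: section is a regular 12-gon, circumradius r=9; the cube at (12.5, 7.5) is absent (z outside [0, 19]); Combining (union): only the r=9 cylinder is present, so the union is just that shape — 1 connected region; (whole slice rotated 40° about Z — lengths, areas and connectivity unchanged). The outline is a single polygon with 12 vertices. Extrusion per mm of travel: 0.4 × 0.12 / (π × 0.875²) = 0.019956. Accumulating E over each segment gives final E = 1.1156.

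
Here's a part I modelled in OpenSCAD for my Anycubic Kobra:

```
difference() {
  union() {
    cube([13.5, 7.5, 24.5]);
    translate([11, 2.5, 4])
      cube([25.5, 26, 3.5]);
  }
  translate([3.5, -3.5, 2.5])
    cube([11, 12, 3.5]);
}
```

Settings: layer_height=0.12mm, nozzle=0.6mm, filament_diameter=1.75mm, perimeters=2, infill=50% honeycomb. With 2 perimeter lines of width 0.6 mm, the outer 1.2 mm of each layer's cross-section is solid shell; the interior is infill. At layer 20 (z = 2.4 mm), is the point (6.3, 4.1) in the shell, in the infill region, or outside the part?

At z = 2.4 mm: the cube (footprint 13.5×7.5) is included at this height; the cube at (11, 2.5) does not reach this height (z outside [4, 7.5]); Taking the union: only the 13.5×7.5 cube is present, so the union is just that shape — 1 connected region; the cube at (3.5, -3.5) is absent (z outside [2.5, 6]); After the difference (first − rest): none of the subtracted shapes is present at this height, so the result so far is unchanged — 1 connected region. Overall, the cross-section is a single solid region. The nearest boundary edge runs (13.50, 7.50)→(0.00, 7.50); distance from the point to it = 3.40 mm. The point is inside the cross-section and 3.40 mm from the nearest boundary — more than the 1.2 mm shell width (2 × 0.6), so it's in the infill interior.

infill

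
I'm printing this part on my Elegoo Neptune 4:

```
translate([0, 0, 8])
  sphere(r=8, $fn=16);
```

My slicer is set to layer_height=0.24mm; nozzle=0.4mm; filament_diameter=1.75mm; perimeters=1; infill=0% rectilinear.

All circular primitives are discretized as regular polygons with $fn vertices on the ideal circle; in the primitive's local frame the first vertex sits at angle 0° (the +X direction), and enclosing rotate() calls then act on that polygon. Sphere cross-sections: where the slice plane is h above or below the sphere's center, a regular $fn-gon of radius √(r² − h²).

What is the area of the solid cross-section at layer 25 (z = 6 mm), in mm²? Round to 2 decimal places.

183.69 mm²

At z = 6 mm: the sphere: section is a regular 16-gon, circumradius = √(r²−h²) = √(8²−2²) = 7.746 (area = (16/2)·7.746²·sin(360°/16) = 183.69 mm²). Overall, the cross-section is a single solid region. Net area = 183.69 mm².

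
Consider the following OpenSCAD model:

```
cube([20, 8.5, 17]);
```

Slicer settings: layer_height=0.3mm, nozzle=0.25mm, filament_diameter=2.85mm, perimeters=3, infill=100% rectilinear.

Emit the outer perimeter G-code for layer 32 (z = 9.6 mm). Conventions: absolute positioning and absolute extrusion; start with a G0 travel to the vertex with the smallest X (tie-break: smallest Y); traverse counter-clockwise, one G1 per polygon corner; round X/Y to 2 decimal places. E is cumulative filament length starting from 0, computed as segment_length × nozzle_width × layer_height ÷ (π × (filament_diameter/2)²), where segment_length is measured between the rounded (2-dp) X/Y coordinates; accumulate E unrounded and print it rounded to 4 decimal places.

At z = 9.6 mm: the cube (footprint 20×8.5) is included at this height. The outline is a single polygon with 4 vertices. Extrusion per mm of travel: 0.25 × 0.3 / (π × 1.425²) = 0.011757. Accumulating E over each segment gives final E = 0.6701.

G0 X0.00 Y0.00 Z9.60
G1 X20.00 Y0.00 E0.2351
G1 X20.00 Y8.50 E0.3351
G1 X0.00 Y8.50 E0.5702
G1 X0.00 Y0.00 E0.6701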